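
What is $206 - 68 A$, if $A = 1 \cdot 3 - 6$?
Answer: $410$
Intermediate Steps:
$A = -3$ ($A = 3 - 6 = -3$)
$206 - 68 A = 206 - -204 = 206 + 204 = 410$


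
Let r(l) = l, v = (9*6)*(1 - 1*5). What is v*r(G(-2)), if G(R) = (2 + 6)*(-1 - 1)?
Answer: 3456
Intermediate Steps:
G(R) = -16 (G(R) = 8*(-2) = -16)
v = -216 (v = 54*(1 - 5) = 54*(-4) = -216)
v*r(G(-2)) = -216*(-16) = 3456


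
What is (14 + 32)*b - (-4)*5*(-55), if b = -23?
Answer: -2158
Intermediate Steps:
(14 + 32)*b - (-4)*5*(-55) = (14 + 32)*(-23) - (-4)*5*(-55) = 46*(-23) - (-4)*(-275) = -1058 - 1*1100 = -1058 - 1100 = -2158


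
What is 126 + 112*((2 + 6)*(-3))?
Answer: -2562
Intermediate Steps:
126 + 112*((2 + 6)*(-3)) = 126 + 112*(8*(-3)) = 126 + 112*(-24) = 126 - 2688 = -2562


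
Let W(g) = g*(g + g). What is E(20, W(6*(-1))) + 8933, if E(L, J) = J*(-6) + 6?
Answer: 8507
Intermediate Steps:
W(g) = 2*g**2 (W(g) = g*(2*g) = 2*g**2)
E(L, J) = 6 - 6*J (E(L, J) = -6*J + 6 = 6 - 6*J)
E(20, W(6*(-1))) + 8933 = (6 - 12*(6*(-1))**2) + 8933 = (6 - 12*(-6)**2) + 8933 = (6 - 12*36) + 8933 = (6 - 6*72) + 8933 = (6 - 432) + 8933 = -426 + 8933 = 8507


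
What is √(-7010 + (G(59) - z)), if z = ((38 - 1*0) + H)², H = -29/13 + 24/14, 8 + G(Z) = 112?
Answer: I*√68823507/91 ≈ 91.165*I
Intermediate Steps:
G(Z) = 104 (G(Z) = -8 + 112 = 104)
H = -47/91 (H = -29*1/13 + 24*(1/14) = -29/13 + 12/7 = -47/91 ≈ -0.51648)
z = 11634921/8281 (z = ((38 - 1*0) - 47/91)² = ((38 + 0) - 47/91)² = (38 - 47/91)² = (3411/91)² = 11634921/8281 ≈ 1405.0)
√(-7010 + (G(59) - z)) = √(-7010 + (104 - 1*11634921/8281)) = √(-7010 + (104 - 11634921/8281)) = √(-7010 - 10773697/8281) = √(-68823507/8281) = I*√68823507/91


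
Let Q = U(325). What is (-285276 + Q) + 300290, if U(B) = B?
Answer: 15339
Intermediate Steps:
Q = 325
(-285276 + Q) + 300290 = (-285276 + 325) + 300290 = -284951 + 300290 = 15339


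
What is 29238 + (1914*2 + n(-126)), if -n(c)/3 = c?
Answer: 33444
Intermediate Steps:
n(c) = -3*c
29238 + (1914*2 + n(-126)) = 29238 + (1914*2 - 3*(-126)) = 29238 + (3828 + 378) = 29238 + 4206 = 33444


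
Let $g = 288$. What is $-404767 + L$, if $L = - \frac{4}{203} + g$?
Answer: $- \frac{82109241}{203} \approx -4.0448 \cdot 10^{5}$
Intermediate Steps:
$L = \frac{58460}{203}$ ($L = - \frac{4}{203} + 288 = \frac{58460}{203} \approx 287.98$)
$-404767 + L = -404767 + \frac{58460}{203} = - \frac{82109241}{203}$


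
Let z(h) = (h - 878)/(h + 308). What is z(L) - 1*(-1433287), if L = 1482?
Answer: 1282792167/895 ≈ 1.4333e+6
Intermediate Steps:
z(h) = (-878 + h)/(308 + h)
z(L) - 1*(-1433287) = (-878 + 1482)/(308 + 1482) - 1*(-1433287) = 604/1790 + 1433287 = (1/1790)*604 + 1433287 = 302/895 + 1433287 = 1282792167/895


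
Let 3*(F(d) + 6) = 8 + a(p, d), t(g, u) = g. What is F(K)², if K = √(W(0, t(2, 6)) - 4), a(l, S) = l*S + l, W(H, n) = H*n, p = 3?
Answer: 13/9 - 28*I/3 ≈ 1.4444 - 9.3333*I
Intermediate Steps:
a(l, S) = l + S*l (a(l, S) = S*l + l = l + S*l)
K = 2*I (K = √(0*2 - 4) = √(0 - 4) = √(-4) = 2*I ≈ 2.0*I)
F(d) = -7/3 + d (F(d) = -6 + (8 + 3*(1 + d))/3 = -6 + (8 + (3 + 3*d))/3 = -6 + (11 + 3*d)/3 = -6 + (11/3 + d) = -7/3 + d)
F(K)² = (-7/3 + 2*I)²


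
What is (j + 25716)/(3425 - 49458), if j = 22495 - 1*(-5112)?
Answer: -53323/46033 ≈ -1.1584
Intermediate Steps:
j = 27607 (j = 22495 + 5112 = 27607)
(j + 25716)/(3425 - 49458) = (27607 + 25716)/(3425 - 49458) = 53323/(-46033) = 53323*(-1/46033) = -53323/46033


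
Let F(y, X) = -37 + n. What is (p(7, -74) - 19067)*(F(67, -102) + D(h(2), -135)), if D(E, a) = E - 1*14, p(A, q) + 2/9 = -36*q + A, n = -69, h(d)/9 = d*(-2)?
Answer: 7673432/3 ≈ 2.5578e+6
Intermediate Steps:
h(d) = -18*d (h(d) = 9*(d*(-2)) = 9*(-2*d) = -18*d)
p(A, q) = -2/9 + A - 36*q (p(A, q) = -2/9 + (-36*q + A) = -2/9 + (A - 36*q) = -2/9 + A - 36*q)
F(y, X) = -106 (F(y, X) = -37 - 69 = -106)
D(E, a) = -14 + E (D(E, a) = E - 14 = -14 + E)
(p(7, -74) - 19067)*(F(67, -102) + D(h(2), -135)) = ((-2/9 + 7 - 36*(-74)) - 19067)*(-106 + (-14 - 18*2)) = ((-2/9 + 7 + 2664) - 19067)*(-106 + (-14 - 36)) = (24037/9 - 19067)*(-106 - 50) = -147566/9*(-156) = 7673432/3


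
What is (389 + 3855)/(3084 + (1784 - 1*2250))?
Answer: 2122/1309 ≈ 1.6211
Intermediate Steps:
(389 + 3855)/(3084 + (1784 - 1*2250)) = 4244/(3084 + (1784 - 2250)) = 4244/(3084 - 466) = 4244/2618 = 4244*(1/2618) = 2122/1309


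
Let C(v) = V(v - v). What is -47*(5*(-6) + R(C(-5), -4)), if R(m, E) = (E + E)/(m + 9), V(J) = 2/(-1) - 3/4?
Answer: 36754/25 ≈ 1470.2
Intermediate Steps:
V(J) = -11/4 (V(J) = 2*(-1) - 3*¼ = -2 - ¾ = -11/4)
C(v) = -11/4
R(m, E) = 2*E/(9 + m) (R(m, E) = (2*E)/(9 + m) = 2*E/(9 + m))
-47*(5*(-6) + R(C(-5), -4)) = -47*(5*(-6) + 2*(-4)/(9 - 11/4)) = -47*(-30 + 2*(-4)/(25/4)) = -47*(-30 + 2*(-4)*(4/25)) = -47*(-30 - 32/25) = -47*(-782/25) = 36754/25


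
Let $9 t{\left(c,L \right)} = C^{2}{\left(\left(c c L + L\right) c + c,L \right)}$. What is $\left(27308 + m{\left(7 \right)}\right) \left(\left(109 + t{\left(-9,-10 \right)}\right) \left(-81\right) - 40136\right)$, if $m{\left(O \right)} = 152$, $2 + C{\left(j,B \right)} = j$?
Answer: $-13421580648440$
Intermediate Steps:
$C{\left(j,B \right)} = -2 + j$
$t{\left(c,L \right)} = \frac{\left(-2 + c + c \left(L + L c^{2}\right)\right)^{2}}{9}$ ($t{\left(c,L \right)} = \frac{\left(-2 + \left(\left(c c L + L\right) c + c\right)\right)^{2}}{9} = \frac{\left(-2 + \left(\left(c^{2} L + L\right) c + c\right)\right)^{2}}{9} = \frac{\left(-2 + \left(\left(L c^{2} + L\right) c + c\right)\right)^{2}}{9} = \frac{\left(-2 + \left(\left(L + L c^{2}\right) c + c\right)\right)^{2}}{9} = \frac{\left(-2 + \left(c \left(L + L c^{2}\right) + c\right)\right)^{2}}{9} = \frac{\left(-2 + \left(c + c \left(L + L c^{2}\right)\right)\right)^{2}}{9} = \frac{\left(-2 + c + c \left(L + L c^{2}\right)\right)^{2}}{9}$)
$\left(27308 + m{\left(7 \right)}\right) \left(\left(109 + t{\left(-9,-10 \right)}\right) \left(-81\right) - 40136\right) = \left(27308 + 152\right) \left(\left(109 + \frac{\left(-2 - 9 \left(1 - 10 - 10 \left(-9\right)^{2}\right)\right)^{2}}{9}\right) \left(-81\right) - 40136\right) = 27460 \left(\left(109 + \frac{\left(-2 - 9 \left(1 - 10 - 810\right)\right)^{2}}{9}\right) \left(-81\right) - 40136\right) = 27460 \left(\left(109 + \frac{\left(-2 - -7371\right)^{2}}{9}\right) \left(-81\right) - 40136\right) = 27460 \left(\left(109 + \frac{\left(-2 + 7371\right)^{2}}{9}\right) \left(-81\right) - 40136\right) = 27460 \left(\left(109 + \frac{7369^{2}}{9}\right) \left(-81\right) - 40136\right) = 27460 \left(\left(109 + \frac{1}{9} \cdot 54302161\right) \left(-81\right) - 40136\right) = 27460 \left(\left(109 + \frac{54302161}{9}\right) \left(-81\right) - 40136\right) = 27460 \left(\frac{54303142}{9} \left(-81\right) - 40136\right) = 27460 \left(-488728278 - 40136\right) = 27460 \left(-488768414\right) = -13421580648440$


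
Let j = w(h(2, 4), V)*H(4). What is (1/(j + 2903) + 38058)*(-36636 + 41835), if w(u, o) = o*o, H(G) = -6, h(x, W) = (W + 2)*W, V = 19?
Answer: 145825435653/737 ≈ 1.9786e+8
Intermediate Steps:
h(x, W) = W*(2 + W) (h(x, W) = (2 + W)*W = W*(2 + W))
w(u, o) = o**2
j = -2166 (j = 19**2*(-6) = 361*(-6) = -2166)
(1/(j + 2903) + 38058)*(-36636 + 41835) = (1/(-2166 + 2903) + 38058)*(-36636 + 41835) = (1/737 + 38058)*5199 = (28048747/737)*5199 = 145825435653/737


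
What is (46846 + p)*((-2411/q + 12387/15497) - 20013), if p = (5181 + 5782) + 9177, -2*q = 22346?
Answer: -232108819808917510/173147981 ≈ -1.3405e+9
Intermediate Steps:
q = -11173 (q = -½*22346 = -11173)
p = 20140 (p = 10963 + 9177 = 20140)
(46846 + p)*((-2411/q + 12387/15497) - 20013) = (46846 + 20140)*((-2411/(-11173) + 12387/15497) - 20013) = 66986*((-2411*(-1/11173) + 12387*(1/15497)) - 20013) = 66986*((2411/11173 + 12387/15497) - 20013) = 66986*(175763218/173147981 - 20013) = 66986*(-3465034780535/173147981) = -232108819808917510/173147981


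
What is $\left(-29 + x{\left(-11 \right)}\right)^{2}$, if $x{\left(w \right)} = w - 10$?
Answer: $2500$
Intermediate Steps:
$x{\left(w \right)} = -10 + w$
$\left(-29 + x{\left(-11 \right)}\right)^{2} = \left(-29 - 21\right)^{2} = \left(-50\right)^{2} = 2500$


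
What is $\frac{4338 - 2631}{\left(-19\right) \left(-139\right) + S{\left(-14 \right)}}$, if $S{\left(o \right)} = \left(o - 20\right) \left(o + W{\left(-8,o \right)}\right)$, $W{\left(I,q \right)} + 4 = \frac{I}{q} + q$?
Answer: $\frac{11949}{25967} \approx 0.46016$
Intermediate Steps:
$W{\left(I,q \right)} = -4 + q + \frac{I}{q}$ ($W{\left(I,q \right)} = -4 + \left(\frac{I}{q} + q\right) = -4 + \left(q + \frac{I}{q}\right) = -4 + q + \frac{I}{q}$)
$S{\left(o \right)} = \left(-20 + o\right) \left(-4 - \frac{8}{o} + 2 o\right)$ ($S{\left(o \right)} = \left(o - 20\right) \left(o - \left(4 - o + \frac{8}{o}\right)\right) = \left(-20 + o\right) \left(-4 - \frac{8}{o} + 2 o\right)$)
$\frac{4338 - 2631}{\left(-19\right) \left(-139\right) + S{\left(-14 \right)}} = \frac{4338 - 2631}{\left(-19\right) \left(-139\right) + \left(72 - -616 + 2 \left(-14\right)^{2} + \frac{160}{-14}\right)} = \frac{1707}{2641 + \left(72 + 616 + 2 \cdot 196 + 160 \left(- \frac{1}{14}\right)\right)} = \frac{1707}{2641 + \left(72 + 616 + 392 - \frac{80}{7}\right)} = \frac{1707}{2641 + \frac{7480}{7}} = \frac{1707}{\frac{25967}{7}} = 1707 \cdot \frac{7}{25967} = \frac{11949}{25967}$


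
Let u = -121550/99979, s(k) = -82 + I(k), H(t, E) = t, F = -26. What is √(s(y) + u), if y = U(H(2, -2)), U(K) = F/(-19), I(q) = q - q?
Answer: 2*I*√1718611743/9089 ≈ 9.1223*I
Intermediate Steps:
I(q) = 0
U(K) = 26/19 (U(K) = -26/(-19) = -26*(-1/19) = 26/19)
y = 26/19 ≈ 1.3684
s(k) = -82 (s(k) = -82 + 0 = -82)
u = -11050/9089 (u = -121550*1/99979 = -11050/9089 ≈ -1.2158)
√(s(y) + u) = √(-82 - 11050/9089) = √(-756348/9089) = 2*I*√1718611743/9089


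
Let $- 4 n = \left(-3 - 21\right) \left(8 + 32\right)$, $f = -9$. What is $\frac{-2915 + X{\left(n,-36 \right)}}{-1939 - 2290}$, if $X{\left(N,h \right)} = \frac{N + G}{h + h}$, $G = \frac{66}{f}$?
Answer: $\frac{315169}{456732} \approx 0.69005$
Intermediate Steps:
$n = 240$ ($n = - \frac{\left(-3 - 21\right) \left(8 + 32\right)}{4} = - \frac{\left(-24\right) 40}{4} = \left(- \frac{1}{4}\right) \left(-960\right) = 240$)
$G = - \frac{22}{3}$ ($G = \frac{66}{-9} = 66 \left(- \frac{1}{9}\right) = - \frac{22}{3} \approx -7.3333$)
$X{\left(N,h \right)} = \frac{- \frac{22}{3} + N}{2 h}$ ($X{\left(N,h \right)} = \frac{N - \frac{22}{3}}{h + h} = \frac{- \frac{22}{3} + N}{2 h}$)
$\frac{-2915 + X{\left(n,-36 \right)}}{-1939 - 2290} = \frac{-2915 + \frac{-22 + 3 \cdot 240}{6 \left(-36\right)}}{-1939 - 2290} = \frac{-2915 + \frac{1}{6} \left(- \frac{1}{36}\right) \left(-22 + 720\right)}{-4229} = \left(-2915 + \frac{1}{6} \left(- \frac{1}{36}\right) 698\right) \left(- \frac{1}{4229}\right) = \left(-2915 - \frac{349}{108}\right) \left(- \frac{1}{4229}\right) = \left(- \frac{315169}{108}\right) \left(- \frac{1}{4229}\right) = \frac{315169}{456732}$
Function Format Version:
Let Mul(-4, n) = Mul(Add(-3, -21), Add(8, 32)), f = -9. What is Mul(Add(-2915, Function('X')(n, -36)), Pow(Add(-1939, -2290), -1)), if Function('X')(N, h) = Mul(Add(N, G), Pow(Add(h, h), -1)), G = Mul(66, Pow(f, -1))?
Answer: Rational(315169, 456732) ≈ 0.69005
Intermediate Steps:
n = 240 (n = Mul(Rational(-1, 4), Mul(Add(-3, -21), Add(8, 32))) = Mul(Rational(-1, 4), Mul(-24, 40)) = Mul(Rational(-1, 4), -960) = 240)
G = Rational(-22, 3) (G = Mul(66, Pow(-9, -1)) = Mul(66, Rational(-1, 9)) = Rational(-22, 3) ≈ -7.3333)
Function('X')(N, h) = Mul(Rational(1, 2), Pow(h, -1), Add(Rational(-22, 3), N)) (Function('X')(N, h) = Mul(Add(N, Rational(-22, 3)), Pow(Add(h, h), -1)) = Mul(Add(Rational(-22, 3), N), Pow(Mul(2, h), -1)) = Mul(Add(Rational(-22, 3), N), Mul(Rational(1, 2), Pow(h, -1))) = Mul(Rational(1, 2), Pow(h, -1), Add(Rational(-22, 3), N)))
Mul(Add(-2915, Function('X')(n, -36)), Pow(Add(-1939, -2290), -1)) = Mul(Add(-2915, Mul(Rational(1, 6), Pow(-36, -1), Add(-22, Mul(3, 240)))), Pow(Add(-1939, -2290), -1)) = Mul(Add(-2915, Mul(Rational(1, 6), Rational(-1, 36), Add(-22, 720))), Pow(-4229, -1)) = Mul(Add(-2915, Mul(Rational(1, 6), Rational(-1, 36), 698)), Rational(-1, 4229)) = Mul(Add(-2915, Rational(-349, 108)), Rational(-1, 4229)) = Mul(Rational(-315169, 108), Rational(-1, 4229)) = Rational(315169, 456732)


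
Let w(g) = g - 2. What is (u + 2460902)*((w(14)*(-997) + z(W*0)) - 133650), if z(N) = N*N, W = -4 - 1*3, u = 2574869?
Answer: -733278758394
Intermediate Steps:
W = -7 (W = -4 - 3 = -7)
w(g) = -2 + g
z(N) = N²
(u + 2460902)*((w(14)*(-997) + z(W*0)) - 133650) = (2574869 + 2460902)*(((-2 + 14)*(-997) + (-7*0)²) - 133650) = 5035771*((12*(-997) + 0²) - 133650) = 5035771*((-11964 + 0) - 133650) = 5035771*(-11964 - 133650) = 5035771*(-145614) = -733278758394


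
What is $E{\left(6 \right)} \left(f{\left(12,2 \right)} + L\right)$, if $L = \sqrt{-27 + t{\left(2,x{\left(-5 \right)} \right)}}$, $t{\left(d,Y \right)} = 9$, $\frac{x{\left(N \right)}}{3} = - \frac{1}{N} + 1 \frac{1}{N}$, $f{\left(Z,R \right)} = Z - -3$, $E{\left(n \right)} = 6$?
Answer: $90 + 18 i \sqrt{2} \approx 90.0 + 25.456 i$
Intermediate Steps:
$f{\left(Z,R \right)} = 3 + Z$ ($f{\left(Z,R \right)} = Z + 3 = 3 + Z$)
$x{\left(N \right)} = 0$ ($x{\left(N \right)} = 3 \left(- \frac{1}{N} + 1 \frac{1}{N}\right) = 3 \left(- \frac{1}{N} + \frac{1}{N}\right) = 3 \cdot 0 = 0$)
$L = 3 i \sqrt{2}$ ($L = \sqrt{-27 + 9} = \sqrt{-18} = 3 i \sqrt{2} \approx 4.2426 i$)
$E{\left(6 \right)} \left(f{\left(12,2 \right)} + L\right) = 6 \left(\left(3 + 12\right) + 3 i \sqrt{2}\right) = 6 \left(15 + 3 i \sqrt{2}\right) = 90 + 18 i \sqrt{2}$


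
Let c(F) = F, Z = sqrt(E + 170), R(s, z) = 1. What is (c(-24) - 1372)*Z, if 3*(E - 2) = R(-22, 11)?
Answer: -1396*sqrt(1551)/3 ≈ -18326.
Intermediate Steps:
E = 7/3 (E = 2 + (1/3)*1 = 2 + 1/3 = 7/3 ≈ 2.3333)
Z = sqrt(1551)/3 (Z = sqrt(7/3 + 170) = sqrt(517/3) = sqrt(1551)/3 ≈ 13.128)
(c(-24) - 1372)*Z = (-24 - 1372)*(sqrt(1551)/3) = -1396*sqrt(1551)/3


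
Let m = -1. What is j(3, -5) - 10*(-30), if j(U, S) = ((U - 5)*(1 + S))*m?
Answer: 292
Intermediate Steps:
j(U, S) = -(1 + S)*(-5 + U) (j(U, S) = ((U - 5)*(1 + S))*(-1) = ((-5 + U)*(1 + S))*(-1) = ((1 + S)*(-5 + U))*(-1) = -(1 + S)*(-5 + U))
j(3, -5) - 10*(-30) = (5 - 1*3 + 5*(-5) - 1*(-5)*3) - 10*(-30) = (5 - 3 - 25 + 15) + 300 = -8 + 300 = 292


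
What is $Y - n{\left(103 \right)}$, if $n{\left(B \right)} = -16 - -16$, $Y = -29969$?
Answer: $-29969$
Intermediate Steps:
$n{\left(B \right)} = 0$ ($n{\left(B \right)} = -16 + 16 = 0$)
$Y - n{\left(103 \right)} = -29969 - 0 = -29969 + 0 = -29969$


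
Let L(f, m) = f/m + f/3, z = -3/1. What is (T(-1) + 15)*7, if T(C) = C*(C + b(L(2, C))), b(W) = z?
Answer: 133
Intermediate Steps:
z = -3 (z = -3*1 = -3)
L(f, m) = f/3 + f/m (L(f, m) = f/m + f*(⅓) = f/m + f/3 = f/3 + f/m)
b(W) = -3
T(C) = C*(-3 + C) (T(C) = C*(C - 3) = C*(-3 + C))
(T(-1) + 15)*7 = (-(-3 - 1) + 15)*7 = (-1*(-4) + 15)*7 = (4 + 15)*7 = 19*7 = 133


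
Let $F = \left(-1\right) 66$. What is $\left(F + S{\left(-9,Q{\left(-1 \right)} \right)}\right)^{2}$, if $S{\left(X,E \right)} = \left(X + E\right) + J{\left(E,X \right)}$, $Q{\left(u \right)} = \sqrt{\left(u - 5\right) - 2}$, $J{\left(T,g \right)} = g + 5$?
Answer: $6233 - 316 i \sqrt{2} \approx 6233.0 - 446.89 i$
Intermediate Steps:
$F = -66$
$J{\left(T,g \right)} = 5 + g$
$Q{\left(u \right)} = \sqrt{-7 + u}$ ($Q{\left(u \right)} = \sqrt{\left(-5 + u\right) - 2} = \sqrt{-7 + u}$)
$S{\left(X,E \right)} = 5 + E + 2 X$ ($S{\left(X,E \right)} = \left(X + E\right) + \left(5 + X\right) = \left(E + X\right) + \left(5 + X\right) = 5 + E + 2 X$)
$\left(F + S{\left(-9,Q{\left(-1 \right)} \right)}\right)^{2} = \left(-66 + \left(5 + \sqrt{-7 - 1} + 2 \left(-9\right)\right)\right)^{2} = \left(-66 + \left(5 + \sqrt{-8} - 18\right)\right)^{2} = \left(-66 + \left(5 + 2 i \sqrt{2} - 18\right)\right)^{2} = \left(-66 - \left(13 - 2 i \sqrt{2}\right)\right)^{2} = \left(-79 + 2 i \sqrt{2}\right)^{2}$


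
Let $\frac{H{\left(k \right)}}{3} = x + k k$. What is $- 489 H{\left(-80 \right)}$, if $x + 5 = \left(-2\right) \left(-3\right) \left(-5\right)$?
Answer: $-9337455$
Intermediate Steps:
$x = -35$ ($x = -5 + \left(-2\right) \left(-3\right) \left(-5\right) = -5 + 6 \left(-5\right) = -5 - 30 = -35$)
$H{\left(k \right)} = -105 + 3 k^{2}$ ($H{\left(k \right)} = 3 \left(-35 + k k\right) = 3 \left(-35 + k^{2}\right) = -105 + 3 k^{2}$)
$- 489 H{\left(-80 \right)} = - 489 \left(-105 + 3 \left(-80\right)^{2}\right) = - 489 \left(-105 + 3 \cdot 6400\right) = - 489 \left(-105 + 19200\right) = \left(-489\right) 19095 = -9337455$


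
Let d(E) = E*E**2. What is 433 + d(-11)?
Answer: -898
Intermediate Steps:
d(E) = E**3
433 + d(-11) = 433 + (-11)**3 = 433 - 1331 = -898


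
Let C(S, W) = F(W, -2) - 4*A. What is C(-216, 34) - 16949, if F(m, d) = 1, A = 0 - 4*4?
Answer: -16884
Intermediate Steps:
A = -16 (A = 0 - 16 = -16)
C(S, W) = 65 (C(S, W) = 1 - 4*(-16) = 1 + 64 = 65)
C(-216, 34) - 16949 = 65 - 16949 = -16884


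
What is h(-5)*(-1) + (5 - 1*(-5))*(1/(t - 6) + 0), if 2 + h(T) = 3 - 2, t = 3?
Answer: -7/3 ≈ -2.3333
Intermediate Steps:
h(T) = -1 (h(T) = -2 + (3 - 2) = -2 + 1 = -1)
h(-5)*(-1) + (5 - 1*(-5))*(1/(t - 6) + 0) = -1*(-1) + (5 - 1*(-5))*(1/(3 - 6) + 0) = 1 + (5 + 5)*(1/(-3) + 0) = 1 + 10*(-⅓ + 0) = 1 + 10*(-⅓) = 1 - 10/3 = -7/3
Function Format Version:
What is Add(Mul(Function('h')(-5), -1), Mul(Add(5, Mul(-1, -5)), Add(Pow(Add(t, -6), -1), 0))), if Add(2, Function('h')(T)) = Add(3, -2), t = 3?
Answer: Rational(-7, 3) ≈ -2.3333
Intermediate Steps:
Function('h')(T) = -1 (Function('h')(T) = Add(-2, Add(3, -2)) = Add(-2, 1) = -1)
Add(Mul(Function('h')(-5), -1), Mul(Add(5, Mul(-1, -5)), Add(Pow(Add(t, -6), -1), 0))) = Add(Mul(-1, -1), Mul(Add(5, Mul(-1, -5)), Add(Pow(Add(3, -6), -1), 0))) = Add(1, Mul(Add(5, 5), Add(Pow(-3, -1), 0))) = Add(1, Mul(10, Add(Rational(-1, 3), 0))) = Add(1, Mul(10, Rational(-1, 3))) = Add(1, Rational(-10, 3)) = Rational(-7, 3)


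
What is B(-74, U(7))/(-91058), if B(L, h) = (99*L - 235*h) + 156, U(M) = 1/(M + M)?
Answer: 100615/1274812 ≈ 0.078925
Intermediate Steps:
U(M) = 1/(2*M)
B(L, h) = 156 - 235*h + 99*L (B(L, h) = (-235*h + 99*L) + 156 = 156 - 235*h + 99*L)
B(-74, U(7))/(-91058) = (156 - 235/(2*7) + 99*(-74))/(-91058) = (156 - 235/(2*7) - 7326)*(-1/91058) = (156 - 235*1/14 - 7326)*(-1/91058) = (156 - 235/14 - 7326)*(-1/91058) = -100615/14*(-1/91058) = 100615/1274812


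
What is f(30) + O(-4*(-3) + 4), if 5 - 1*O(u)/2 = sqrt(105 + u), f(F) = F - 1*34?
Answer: -16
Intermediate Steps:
f(F) = -34 + F (f(F) = F - 34 = -34 + F)
O(u) = 10 - 2*sqrt(105 + u)
f(30) + O(-4*(-3) + 4) = (-34 + 30) + (10 - 2*sqrt(105 + (-4*(-3) + 4))) = -4 + (10 - 2*sqrt(105 + (12 + 4))) = -4 + (10 - 2*sqrt(105 + 16)) = -4 + (10 - 2*sqrt(121)) = -4 + (10 - 2*11) = -4 + (10 - 22) = -4 - 12 = -16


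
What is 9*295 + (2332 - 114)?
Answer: 4873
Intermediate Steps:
9*295 + (2332 - 114) = 2655 + 2218 = 4873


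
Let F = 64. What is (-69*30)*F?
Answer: -132480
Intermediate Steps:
(-69*30)*F = -69*30*64 = -2070*64 = -132480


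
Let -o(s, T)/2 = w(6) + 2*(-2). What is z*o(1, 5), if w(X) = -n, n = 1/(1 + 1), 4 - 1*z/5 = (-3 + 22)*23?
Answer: -19485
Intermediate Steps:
z = -2165 (z = 20 - 5*(-3 + 22)*23 = 20 - 95*23 = 20 - 5*437 = 20 - 2185 = -2165)
n = ½ (n = 1/2 = ½ ≈ 0.50000)
w(X) = -½ (w(X) = -1*½ = -½)
o(s, T) = 9 (o(s, T) = -2*(-½ + 2*(-2)) = -2*(-½ - 4) = -2*(-9/2) = 9)
z*o(1, 5) = -2165*9 = -19485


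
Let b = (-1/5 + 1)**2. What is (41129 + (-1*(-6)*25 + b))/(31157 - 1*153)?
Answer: 1031991/775100 ≈ 1.3314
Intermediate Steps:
b = 16/25 (b = (-1*1/5 + 1)**2 = (-1/5 + 1)**2 = (4/5)**2 = 16/25 ≈ 0.64000)
(41129 + (-1*(-6)*25 + b))/(31157 - 1*153) = (41129 + (-1*(-6)*25 + 16/25))/(31157 - 1*153) = (41129 + (6*25 + 16/25))/(31157 - 153) = (41129 + (150 + 16/25))/31004 = (41129 + 3766/25)*(1/31004) = (1031991/25)*(1/31004) = 1031991/775100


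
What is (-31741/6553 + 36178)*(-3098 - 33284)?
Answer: -8624087256726/6553 ≈ -1.3161e+9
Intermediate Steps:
(-31741/6553 + 36178)*(-3098 - 33284) = (-31741*1/6553 + 36178)*(-36382) = (-31741/6553 + 36178)*(-36382) = (237042693/6553)*(-36382) = -8624087256726/6553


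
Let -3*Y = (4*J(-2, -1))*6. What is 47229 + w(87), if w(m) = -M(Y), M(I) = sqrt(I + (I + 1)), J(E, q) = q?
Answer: 47229 - sqrt(17) ≈ 47225.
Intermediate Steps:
Y = 8 (Y = -4*(-1)*6/3 = -(-4)*6/3 = -1/3*(-24) = 8)
M(I) = sqrt(1 + 2*I) (M(I) = sqrt(I + (1 + I)) = sqrt(1 + 2*I))
w(m) = -sqrt(17) (w(m) = -sqrt(1 + 2*8) = -sqrt(1 + 16) = -sqrt(17))
47229 + w(87) = 47229 - sqrt(17)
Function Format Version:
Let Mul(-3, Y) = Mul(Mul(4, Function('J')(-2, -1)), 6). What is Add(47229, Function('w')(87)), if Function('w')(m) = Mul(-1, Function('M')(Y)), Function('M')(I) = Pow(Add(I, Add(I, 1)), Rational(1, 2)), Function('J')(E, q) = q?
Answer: Add(47229, Mul(-1, Pow(17, Rational(1, 2)))) ≈ 47225.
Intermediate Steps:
Y = 8 (Y = Mul(Rational(-1, 3), Mul(Mul(4, -1), 6)) = Mul(Rational(-1, 3), Mul(-4, 6)) = Mul(Rational(-1, 3), -24) = 8)
Function('M')(I) = Pow(Add(1, Mul(2, I)), Rational(1, 2)) (Function('M')(I) = Pow(Add(I, Add(1, I)), Rational(1, 2)) = Pow(Add(1, Mul(2, I)), Rational(1, 2)))
Function('w')(m) = Mul(-1, Pow(17, Rational(1, 2))) (Function('w')(m) = Mul(-1, Pow(Add(1, Mul(2, 8)), Rational(1, 2))) = Mul(-1, Pow(Add(1, 16), Rational(1, 2))) = Mul(-1, Pow(17, Rational(1, 2))))
Add(47229, Function('w')(87)) = Add(47229, Mul(-1, Pow(17, Rational(1, 2))))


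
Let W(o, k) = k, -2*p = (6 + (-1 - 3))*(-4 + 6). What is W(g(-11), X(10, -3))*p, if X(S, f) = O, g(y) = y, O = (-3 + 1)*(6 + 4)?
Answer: 40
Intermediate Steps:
O = -20 (O = -2*10 = -20)
p = -2 (p = -(6 + (-1 - 3))*(-4 + 6)/2 = -(6 - 4)*2/2 = -2 ≈ -2.0000)
X(S, f) = -20
W(g(-11), X(10, -3))*p = -20*(-2) = 40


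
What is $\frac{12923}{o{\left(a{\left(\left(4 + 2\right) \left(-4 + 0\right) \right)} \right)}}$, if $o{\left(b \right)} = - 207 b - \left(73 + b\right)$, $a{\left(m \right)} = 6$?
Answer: $- \frac{12923}{1321} \approx -9.7827$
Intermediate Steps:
$o{\left(b \right)} = -73 - 208 b$
$\frac{12923}{o{\left(a{\left(\left(4 + 2\right) \left(-4 + 0\right) \right)} \right)}} = \frac{12923}{-73 - 1248} = \frac{12923}{-1321} = 12923 \left(- \frac{1}{1321}\right) = - \frac{12923}{1321}$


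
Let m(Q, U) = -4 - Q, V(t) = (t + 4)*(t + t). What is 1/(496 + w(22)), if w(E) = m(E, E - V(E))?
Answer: 1/470 ≈ 0.0021277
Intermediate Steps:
V(t) = 2*t*(4 + t) (V(t) = (4 + t)*(2*t) = 2*t*(4 + t))
w(E) = -4 - E
1/(496 + w(22)) = 1/(496 + (-4 - 1*22)) = 1/(496 + (-4 - 22)) = 1/(496 - 26) = 1/470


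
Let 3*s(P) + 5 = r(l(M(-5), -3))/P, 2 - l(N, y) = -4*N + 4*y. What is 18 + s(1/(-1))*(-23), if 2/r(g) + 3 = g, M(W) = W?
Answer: 1475/27 ≈ 54.630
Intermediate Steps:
l(N, y) = 2 - 4*y + 4*N (l(N, y) = 2 - (-4*N + 4*y) = 2 + (-4*y + 4*N) = 2 - 4*y + 4*N)
r(g) = 2/(-3 + g)
s(P) = -5/3 - 2/(27*P) (s(P) = -5/3 + ((2/(-3 + (2 - 4*(-3) + 4*(-5))))/P)/3 = -5/3 + ((2/(-3 + (2 + 12 - 20)))/P)/3 = -5/3 + ((2/(-3 - 6))/P)/3 = -5/3 + ((2/(-9))/P)/3 = -5/3 + ((2*(-⅑))/P)/3 = -5/3 + (-2/(9*P))/3 = -5/3 - 2/(27*P))
18 + s(1/(-1))*(-23) = 18 + ((-2 - 45/(-1))/(27*(1/(-1))))*(-23) = 18 + ((1/27)*(-2 - 45*(-1))/(-1))*(-23) = 18 + ((1/27)*(-1)*(-2 + 45))*(-23) = 18 + ((1/27)*(-1)*43)*(-23) = 18 - 43/27*(-23) = 18 + 989/27 = 1475/27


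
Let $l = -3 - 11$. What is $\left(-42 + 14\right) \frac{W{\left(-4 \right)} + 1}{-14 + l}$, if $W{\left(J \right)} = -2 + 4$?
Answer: $3$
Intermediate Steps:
$W{\left(J \right)} = 2$
$l = -14$ ($l = -3 - 11 = -14$)
$\left(-42 + 14\right) \frac{W{\left(-4 \right)} + 1}{-14 + l} = \left(-42 + 14\right) \frac{2 + 1}{-14 - 14} = - 28 \frac{3}{-28} = - 28 \cdot 3 \left(- \frac{1}{28}\right) = \left(-28\right) \left(- \frac{3}{28}\right) = 3$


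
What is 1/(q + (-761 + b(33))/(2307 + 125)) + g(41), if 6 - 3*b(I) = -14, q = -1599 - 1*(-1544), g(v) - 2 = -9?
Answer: -2832097/403543 ≈ -7.0181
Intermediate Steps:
g(v) = -7 (g(v) = 2 - 9 = -7)
q = -55 (q = -1599 + 1544 = -55)
b(I) = 20/3 (b(I) = 2 - 1/3*(-14) = 2 + 14/3 = 20/3)
1/(q + (-761 + b(33))/(2307 + 125)) + g(41) = 1/(-55 + (-761 + 20/3)/(2307 + 125)) - 7 = 1/(-55 - 2263/3/2432) - 7 = 1/(-55 - 2263/3*1/2432) - 7 = 1/(-55 - 2263/7296) - 7 = 1/(-403543/7296) - 7 = -7296/403543 - 7 = -2832097/403543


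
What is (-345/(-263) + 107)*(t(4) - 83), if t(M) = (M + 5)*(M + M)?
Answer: -313346/263 ≈ -1191.4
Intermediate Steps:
t(M) = 2*M*(5 + M) (t(M) = (5 + M)*(2*M) = 2*M*(5 + M))
(-345/(-263) + 107)*(t(4) - 83) = (-345/(-263) + 107)*(2*4*(5 + 4) - 83) = (-345*(-1/263) + 107)*(2*4*9 - 83) = (345/263 + 107)*(72 - 83) = (28486/263)*(-11) = -313346/263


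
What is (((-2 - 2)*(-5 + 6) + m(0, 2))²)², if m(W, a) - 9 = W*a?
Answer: 625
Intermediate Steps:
m(W, a) = 9 + W*a
(((-2 - 2)*(-5 + 6) + m(0, 2))²)² = (((-2 - 2)*(-5 + 6) + (9 + 0*2))²)² = ((-4*1 + (9 + 0))²)² = ((-4 + 9)²)² = (5²)² = 25² = 625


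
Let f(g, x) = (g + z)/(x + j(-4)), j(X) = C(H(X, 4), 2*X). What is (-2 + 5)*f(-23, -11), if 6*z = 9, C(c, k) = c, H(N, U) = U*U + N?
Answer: -129/2 ≈ -64.500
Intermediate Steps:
H(N, U) = N + U² (H(N, U) = U² + N = N + U²)
j(X) = 16 + X (j(X) = X + 4² = X + 16 = 16 + X)
z = 3/2 (z = (⅙)*9 = 3/2 ≈ 1.5000)
f(g, x) = (3/2 + g)/(12 + x) (f(g, x) = (g + 3/2)/(x + (16 - 4)) = (3/2 + g)/(x + 12) = (3/2 + g)/(12 + x))
(-2 + 5)*f(-23, -11) = (-2 + 5)*((3/2 - 23)/(12 - 11)) = 3*(-43/2/1) = 3*(1*(-43/2)) = 3*(-43/2) = -129/2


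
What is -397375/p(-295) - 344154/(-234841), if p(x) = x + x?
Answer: 18704598647/27711238 ≈ 674.98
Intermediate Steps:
p(x) = 2*x
-397375/p(-295) - 344154/(-234841) = -397375/(2*(-295)) - 344154/(-234841) = -397375/(-590) - 344154*(-1/234841) = -397375*(-1/590) + 344154/234841 = 79475/118 + 344154/234841 = 18704598647/27711238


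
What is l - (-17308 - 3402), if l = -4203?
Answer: 16507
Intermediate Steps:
l - (-17308 - 3402) = -4203 - (-17308 - 3402) = -4203 - 1*(-20710) = -4203 + 20710 = 16507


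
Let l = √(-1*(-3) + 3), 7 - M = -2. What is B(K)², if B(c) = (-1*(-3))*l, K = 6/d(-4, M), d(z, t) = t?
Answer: 54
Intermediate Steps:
M = 9 (M = 7 - 1*(-2) = 7 + 2 = 9)
K = ⅔ (K = 6/9 = 6*(⅑) = ⅔ ≈ 0.66667)
l = √6 (l = √(3 + 3) = √6 ≈ 2.4495)
B(c) = 3*√6 (B(c) = (-1*(-3))*√6 = 3*√6)
B(K)² = (3*√6)² = 54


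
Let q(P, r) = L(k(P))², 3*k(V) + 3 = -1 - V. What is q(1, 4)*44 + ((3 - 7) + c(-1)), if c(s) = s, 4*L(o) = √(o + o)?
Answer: -85/6 ≈ -14.167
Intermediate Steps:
k(V) = -4/3 - V/3 (k(V) = -1 + (-1 - V)/3 = -1 + (-⅓ - V/3) = -4/3 - V/3)
L(o) = √2*√o/4 (L(o) = √(o + o)/4 = √(2*o)/4 = (√2*√o)/4 = √2*√o/4)
q(P, r) = -⅙ - P/24 (q(P, r) = (√2*√(-4/3 - P/3)/4)² = -⅙ - P/24)
q(1, 4)*44 + ((3 - 7) + c(-1)) = (-⅙ - 1/24*1)*44 + ((3 - 7) - 1) = (-⅙ - 1/24)*44 + (-4 - 1) = -5/24*44 - 5 = -55/6 - 5 = -85/6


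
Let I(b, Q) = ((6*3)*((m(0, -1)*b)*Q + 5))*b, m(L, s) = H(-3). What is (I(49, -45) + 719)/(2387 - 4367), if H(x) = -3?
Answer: -530869/180 ≈ -2949.3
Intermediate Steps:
m(L, s) = -3
I(b, Q) = b*(90 - 54*Q*b) (I(b, Q) = ((6*3)*((-3*b)*Q + 5))*b = (18*(-3*Q*b + 5))*b = (18*(5 - 3*Q*b))*b = (90 - 54*Q*b)*b = b*(90 - 54*Q*b))
(I(49, -45) + 719)/(2387 - 4367) = (18*49*(5 - 3*(-45)*49) + 719)/(2387 - 4367) = (18*49*(5 + 6615) + 719)/(-1980) = (18*49*6620 + 719)*(-1/1980) = (5838840 + 719)*(-1/1980) = 5839559*(-1/1980) = -530869/180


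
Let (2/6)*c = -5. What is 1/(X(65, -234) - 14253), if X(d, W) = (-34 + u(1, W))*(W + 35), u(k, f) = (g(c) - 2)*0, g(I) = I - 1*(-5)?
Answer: -1/7487 ≈ -0.00013356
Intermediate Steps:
c = -15 (c = 3*(-5) = -15)
g(I) = 5 + I (g(I) = I + 5 = 5 + I)
u(k, f) = 0 (u(k, f) = ((5 - 15) - 2)*0 = (-10 - 2)*0 = -12*0 = 0)
X(d, W) = -1190 - 34*W (X(d, W) = (-34 + 0)*(W + 35) = -34*(35 + W) = -1190 - 34*W)
1/(X(65, -234) - 14253) = 1/((-1190 - 34*(-234)) - 14253) = 1/((-1190 + 7956) - 14253) = 1/(6766 - 14253) = 1/(-7487) = -1/7487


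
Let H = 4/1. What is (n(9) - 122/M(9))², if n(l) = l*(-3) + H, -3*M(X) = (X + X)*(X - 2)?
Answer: 178084/441 ≈ 403.82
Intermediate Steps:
H = 4 (H = 4*1 = 4)
M(X) = -2*X*(-2 + X)/3 (M(X) = -(X + X)*(X - 2)/3 = -2*X*(-2 + X)/3)
n(l) = 4 - 3*l (n(l) = l*(-3) + 4 = -3*l + 4 = 4 - 3*l)
(n(9) - 122/M(9))² = ((4 - 3*9) - 122*1/(6*(2 - 1*9)))² = ((4 - 27) - 122*1/(6*(2 - 9)))² = (-23 - 122/((⅔)*9*(-7)))² = (-23 - 122/(-42))² = (-23 - 122*(-1/42))² = (-23 + 61/21)² = (-422/21)² = 178084/441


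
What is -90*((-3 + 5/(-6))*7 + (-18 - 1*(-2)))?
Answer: 3855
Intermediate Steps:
-90*((-3 + 5/(-6))*7 + (-18 - 1*(-2))) = -90*((-3 + 5*(-1/6))*7 + (-18 + 2)) = -90*((-3 - 5/6)*7 - 16) = -90*(-23/6*7 - 16) = -90*(-161/6 - 16) = -90*(-257/6) = 3855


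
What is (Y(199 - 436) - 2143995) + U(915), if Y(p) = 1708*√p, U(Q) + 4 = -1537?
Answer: -2145536 + 1708*I*√237 ≈ -2.1455e+6 + 26294.0*I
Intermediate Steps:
U(Q) = -1541 (U(Q) = -4 - 1537 = -1541)
(Y(199 - 436) - 2143995) + U(915) = (1708*√(199 - 436) - 2143995) - 1541 = (1708*√(-237) - 2143995) - 1541 = (1708*(I*√237) - 2143995) - 1541 = (1708*I*√237 - 2143995) - 1541 = (-2143995 + 1708*I*√237) - 1541 = -2145536 + 1708*I*√237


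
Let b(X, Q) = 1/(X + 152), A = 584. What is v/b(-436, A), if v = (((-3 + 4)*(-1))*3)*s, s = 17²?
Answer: 246228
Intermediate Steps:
b(X, Q) = 1/(152 + X)
s = 289
v = -867 (v = (((-3 + 4)*(-1))*3)*289 = ((1*(-1))*3)*289 = -1*3*289 = -3*289 = -867)
v/b(-436, A) = -867/(1/(152 - 436)) = -867/(1/(-284)) = -867/(-1/284) = -867*(-284) = 246228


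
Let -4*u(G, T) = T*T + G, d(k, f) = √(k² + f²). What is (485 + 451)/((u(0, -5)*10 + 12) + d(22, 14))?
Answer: -189072/7481 - 7488*√170/7481 ≈ -38.324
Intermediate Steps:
d(k, f) = √(f² + k²)
u(G, T) = -G/4 - T²/4 (u(G, T) = -(T*T + G)/4 = -(T² + G)/4 = -(G + T²)/4 = -G/4 - T²/4)
(485 + 451)/((u(0, -5)*10 + 12) + d(22, 14)) = (485 + 451)/(((-¼*0 - ¼*(-5)²)*10 + 12) + √(14² + 22²)) = 936/(((0 - ¼*25)*10 + 12) + √(196 + 484)) = 936/(((0 - 25/4)*10 + 12) + √680) = 936/((-25/4*10 + 12) + 2*√170) = 936/((-125/2 + 12) + 2*√170) = 936/(-101/2 + 2*√170)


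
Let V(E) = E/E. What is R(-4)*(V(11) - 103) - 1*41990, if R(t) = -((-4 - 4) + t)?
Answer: -43214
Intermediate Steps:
R(t) = 8 - t (R(t) = -(-8 + t) = 8 - t)
V(E) = 1
R(-4)*(V(11) - 103) - 1*41990 = (8 - 1*(-4))*(1 - 103) - 1*41990 = (8 + 4)*(-102) - 41990 = 12*(-102) - 41990 = -1224 - 41990 = -43214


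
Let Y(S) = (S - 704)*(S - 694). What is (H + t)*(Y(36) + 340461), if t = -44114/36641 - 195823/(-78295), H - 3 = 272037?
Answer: 121748484959522596713/573761419 ≈ 2.1219e+11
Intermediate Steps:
H = 272040 (H = 3 + 272037 = 272040)
t = 3721244913/2868807095 (t = -44114*1/36641 - 195823*(-1/78295) = -44114/36641 + 195823/78295 = 3721244913/2868807095 ≈ 1.2971)
Y(S) = (-704 + S)*(-694 + S)
(H + t)*(Y(36) + 340461) = (272040 + 3721244913/2868807095)*((488576 + 36² - 1398*36) + 340461) = 780434003368713*((488576 + 1296 - 50328) + 340461)/2868807095 = 780434003368713*(439544 + 340461)/2868807095 = (780434003368713/2868807095)*780005 = 121748484959522596713/573761419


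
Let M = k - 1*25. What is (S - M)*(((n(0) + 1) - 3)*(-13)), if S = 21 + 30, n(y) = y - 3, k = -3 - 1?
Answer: 5200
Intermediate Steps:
k = -4
n(y) = -3 + y
M = -29 (M = -4 - 1*25 = -4 - 25 = -29)
S = 51
(S - M)*(((n(0) + 1) - 3)*(-13)) = (51 - 1*(-29))*((((-3 + 0) + 1) - 3)*(-13)) = (51 + 29)*(((-3 + 1) - 3)*(-13)) = 80*((-2 - 3)*(-13)) = 80*(-5*(-13)) = 80*65 = 5200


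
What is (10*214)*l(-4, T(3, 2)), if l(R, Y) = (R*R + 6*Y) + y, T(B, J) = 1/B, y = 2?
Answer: 42800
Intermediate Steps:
l(R, Y) = 2 + R**2 + 6*Y (l(R, Y) = (R*R + 6*Y) + 2 = (R**2 + 6*Y) + 2 = 2 + R**2 + 6*Y)
(10*214)*l(-4, T(3, 2)) = (10*214)*(2 + (-4)**2 + 6/3) = 2140*(2 + 16 + 6*(1/3)) = 2140*(2 + 16 + 2) = 2140*20 = 42800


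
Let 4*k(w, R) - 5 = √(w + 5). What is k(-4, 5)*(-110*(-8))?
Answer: 1320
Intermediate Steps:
k(w, R) = 5/4 + √(5 + w)/4 (k(w, R) = 5/4 + √(w + 5)/4 = 5/4 + √(5 + w)/4)
k(-4, 5)*(-110*(-8)) = (5/4 + √(5 - 4)/4)*(-110*(-8)) = (5/4 + √1/4)*880 = (5/4 + (¼)*1)*880 = (5/4 + ¼)*880 = (3/2)*880 = 1320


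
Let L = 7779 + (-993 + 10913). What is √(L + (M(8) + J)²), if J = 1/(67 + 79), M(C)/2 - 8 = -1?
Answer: √381453909/146 ≈ 133.77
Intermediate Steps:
M(C) = 14 (M(C) = 16 + 2*(-1) = 16 - 2 = 14)
J = 1/146 ≈ 0.0068493
L = 17699 (L = 7779 + 9920 = 17699)
√(L + (M(8) + J)²) = √(17699 + (14 + 1/146)²) = √(17699 + (2045/146)²) = √(17699 + 4182025/21316) = √(381453909/21316) = √381453909/146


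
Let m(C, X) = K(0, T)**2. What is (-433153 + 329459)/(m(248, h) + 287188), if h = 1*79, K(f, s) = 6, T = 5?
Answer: -51847/143612 ≈ -0.36102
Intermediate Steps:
h = 79
m(C, X) = 36 (m(C, X) = 6**2 = 36)
(-433153 + 329459)/(m(248, h) + 287188) = (-433153 + 329459)/(36 + 287188) = -103694/287224 = -103694*1/287224 = -51847/143612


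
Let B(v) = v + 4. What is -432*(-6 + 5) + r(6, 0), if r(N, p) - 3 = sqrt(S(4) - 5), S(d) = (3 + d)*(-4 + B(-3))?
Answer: 435 + I*sqrt(26) ≈ 435.0 + 5.099*I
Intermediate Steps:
B(v) = 4 + v
S(d) = -9 - 3*d (S(d) = (3 + d)*(-4 + (4 - 3)) = (3 + d)*(-4 + 1) = (3 + d)*(-3) = -9 - 3*d)
r(N, p) = 3 + I*sqrt(26) (r(N, p) = 3 + sqrt((-9 - 3*4) - 5) = 3 + sqrt((-9 - 12) - 5) = 3 + sqrt(-21 - 5) = 3 + sqrt(-26) = 3 + I*sqrt(26))
-432*(-6 + 5) + r(6, 0) = -432*(-6 + 5) + (3 + I*sqrt(26)) = -432*(-1) + (3 + I*sqrt(26)) = -144*(-3) + (3 + I*sqrt(26)) = 432 + (3 + I*sqrt(26)) = 435 + I*sqrt(26)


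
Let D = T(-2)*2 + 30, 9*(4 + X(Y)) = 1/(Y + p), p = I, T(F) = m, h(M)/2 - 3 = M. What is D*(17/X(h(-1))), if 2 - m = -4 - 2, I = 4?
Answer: -56304/287 ≈ -196.18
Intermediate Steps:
h(M) = 6 + 2*M
m = 8 (m = 2 - (-4 - 2) = 2 - 1*(-6) = 2 + 6 = 8)
T(F) = 8
p = 4
X(Y) = -4 + 1/(9*(4 + Y)) (X(Y) = -4 + 1/(9*(Y + 4)) = -4 + 1/(9*(4 + Y)))
D = 46 (D = 8*2 + 30 = 16 + 30 = 46)
D*(17/X(h(-1))) = 46*(17/(((-143 - 36*(6 + 2*(-1)))/(9*(4 + (6 + 2*(-1))))))) = 46*(17/(((-143 - 36*(6 - 2))/(9*(4 + (6 - 2)))))) = 46*(17/(((-143 - 36*4)/(9*(4 + 4))))) = 46*(17/(((1/9)*(-143 - 144)/8))) = 46*(17/(((1/9)*(1/8)*(-287)))) = 46*(17/(-287/72)) = 46*(17*(-72/287)) = 46*(-1224/287) = -56304/287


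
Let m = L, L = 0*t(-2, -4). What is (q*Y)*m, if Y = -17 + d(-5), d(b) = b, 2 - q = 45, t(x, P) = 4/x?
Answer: 0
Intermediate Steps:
q = -43 (q = 2 - 1*45 = 2 - 45 = -43)
Y = -22 (Y = -17 - 5 = -22)
L = 0 (L = 0*(4/(-2)) = 0*(4*(-½)) = 0*(-2) = 0)
m = 0
(q*Y)*m = -43*(-22)*0 = 946*0 = 0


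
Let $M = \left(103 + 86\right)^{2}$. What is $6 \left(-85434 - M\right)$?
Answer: $-726930$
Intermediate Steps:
$M = 35721$ ($M = 189^{2} = 35721$)
$6 \left(-85434 - M\right) = 6 \left(-85434 - 35721\right) = 6 \left(-121155\right) = -726930$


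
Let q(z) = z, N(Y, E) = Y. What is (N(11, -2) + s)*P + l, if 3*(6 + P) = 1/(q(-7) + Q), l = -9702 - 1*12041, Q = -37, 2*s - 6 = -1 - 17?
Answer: -2874041/132 ≈ -21773.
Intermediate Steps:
s = -6 (s = 3 + (-1 - 17)/2 = 3 + (1/2)*(-18) = 3 - 9 = -6)
l = -21743 (l = -9702 - 12041 = -21743)
P = -793/132 (P = -6 + 1/(3*(-7 - 37)) = -6 + (1/3)/(-44) = -6 + (1/3)*(-1/44) = -6 - 1/132 = -793/132 ≈ -6.0076)
(N(11, -2) + s)*P + l = (11 - 6)*(-793/132) - 21743 = 5*(-793/132) - 21743 = -3965/132 - 21743 = -2874041/132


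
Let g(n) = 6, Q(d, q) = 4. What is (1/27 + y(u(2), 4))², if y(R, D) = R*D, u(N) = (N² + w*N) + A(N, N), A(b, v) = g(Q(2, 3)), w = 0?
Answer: 1168561/729 ≈ 1603.0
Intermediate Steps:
A(b, v) = 6
u(N) = 6 + N² (u(N) = (N² + 0*N) + 6 = (N² + 0) + 6 = N² + 6 = 6 + N²)
y(R, D) = D*R
(1/27 + y(u(2), 4))² = (1/27 + 4*(6 + 2²))² = (1/27 + 4*(6 + 4))² = (1/27 + 4*10)² = (1/27 + 40)² = (1081/27)² = 1168561/729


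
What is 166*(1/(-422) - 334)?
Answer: -11698767/211 ≈ -55444.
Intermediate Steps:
166*(1/(-422) - 334) = 166*(-1/422 - 334) = 166*(-140949/422) = -11698767/211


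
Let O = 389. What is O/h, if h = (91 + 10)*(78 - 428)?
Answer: -389/35350 ≈ -0.011004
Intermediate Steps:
h = -35350 (h = 101*(-350) = -35350)
O/h = 389/(-35350) = 389*(-1/35350) = -389/35350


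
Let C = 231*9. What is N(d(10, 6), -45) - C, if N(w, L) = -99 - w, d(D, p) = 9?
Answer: -2187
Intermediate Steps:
C = 2079
N(d(10, 6), -45) - C = (-99 - 1*9) - 1*2079 = (-99 - 9) - 2079 = -108 - 2079 = -2187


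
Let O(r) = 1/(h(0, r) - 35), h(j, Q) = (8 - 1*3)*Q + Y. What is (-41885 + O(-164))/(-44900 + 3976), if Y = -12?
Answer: 9078574/8870277 ≈ 1.0235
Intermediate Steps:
h(j, Q) = -12 + 5*Q (h(j, Q) = (8 - 1*3)*Q - 12 = (8 - 3)*Q - 12 = 5*Q - 12 = -12 + 5*Q)
O(r) = 1/(-47 + 5*r) (O(r) = 1/((-12 + 5*r) - 35) = 1/(-47 + 5*r))
(-41885 + O(-164))/(-44900 + 3976) = (-41885 + 1/(-47 + 5*(-164)))/(-44900 + 3976) = (-41885 + 1/(-47 - 820))/(-40924) = (-41885 + 1/(-867))*(-1/40924) = (-41885 - 1/867)*(-1/40924) = -36314296/867*(-1/40924) = 9078574/8870277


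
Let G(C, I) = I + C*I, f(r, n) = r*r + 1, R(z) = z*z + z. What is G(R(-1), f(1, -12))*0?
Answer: 0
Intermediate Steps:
R(z) = z + z**2 (R(z) = z**2 + z = z + z**2)
f(r, n) = 1 + r**2 (f(r, n) = r**2 + 1 = 1 + r**2)
G(R(-1), f(1, -12))*0 = ((1 + 1**2)*(1 - (1 - 1)))*0 = ((1 + 1)*(1 - 1*0))*0 = (2*(1 + 0))*0 = (2*1)*0 = 2*0 = 0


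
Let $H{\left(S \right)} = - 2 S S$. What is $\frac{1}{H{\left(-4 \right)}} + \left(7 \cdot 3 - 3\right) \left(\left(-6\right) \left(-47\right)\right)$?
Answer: $\frac{162431}{32} \approx 5076.0$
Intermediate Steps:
$H{\left(S \right)} = - 2 S^{2}$
$\frac{1}{H{\left(-4 \right)}} + \left(7 \cdot 3 - 3\right) \left(\left(-6\right) \left(-47\right)\right) = \frac{1}{\left(-2\right) \left(-4\right)^{2}} + \left(7 \cdot 3 - 3\right) \left(\left(-6\right) \left(-47\right)\right) = \frac{1}{\left(-2\right) 16} + \left(21 - 3\right) 282 = \frac{1}{-32} + 18 \cdot 282 = - \frac{1}{32} + 5076 = \frac{162431}{32}$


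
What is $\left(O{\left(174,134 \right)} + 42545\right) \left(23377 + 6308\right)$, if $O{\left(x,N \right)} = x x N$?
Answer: $121694518365$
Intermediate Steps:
$O{\left(x,N \right)} = N x^{2}$ ($O{\left(x,N \right)} = x^{2} N = N x^{2}$)
$\left(O{\left(174,134 \right)} + 42545\right) \left(23377 + 6308\right) = \left(134 \cdot 174^{2} + 42545\right) \left(23377 + 6308\right) = \left(134 \cdot 30276 + 42545\right) 29685 = \left(4056984 + 42545\right) 29685 = 4099529 \cdot 29685 = 121694518365$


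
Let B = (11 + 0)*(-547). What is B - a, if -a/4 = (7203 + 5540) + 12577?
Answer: 95263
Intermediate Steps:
B = -6017 (B = 11*(-547) = -6017)
a = -101280 (a = -4*((7203 + 5540) + 12577) = -4*(12743 + 12577) = -4*25320 = -101280)
B - a = -6017 - 1*(-101280) = -6017 + 101280 = 95263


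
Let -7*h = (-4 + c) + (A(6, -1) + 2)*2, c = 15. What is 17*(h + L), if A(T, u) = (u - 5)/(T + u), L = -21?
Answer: -1938/5 ≈ -387.60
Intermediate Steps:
A(T, u) = (-5 + u)/(T + u)
h = -9/5 (h = -((-4 + 15) + ((-5 - 1)/(6 - 1) + 2)*2)/7 = -(11 + (-6/5 + 2)*2)/7 = -(11 + (⅘)*2)/7 = -(11 + 8/5)/7 = -⅐*63/5 = -9/5 ≈ -1.8000)
17*(h + L) = 17*(-9/5 - 21) = 17*(-114/5) = -1938/5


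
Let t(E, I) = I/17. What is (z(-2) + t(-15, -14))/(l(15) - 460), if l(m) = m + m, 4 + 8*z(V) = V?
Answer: 107/29240 ≈ 0.0036594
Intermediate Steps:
t(E, I) = I/17 (t(E, I) = I*(1/17) = I/17)
z(V) = -1/2 + V/8
l(m) = 2*m
(z(-2) + t(-15, -14))/(l(15) - 460) = ((-1/2 + (1/8)*(-2)) + (1/17)*(-14))/(2*15 - 460) = ((-1/2 - 1/4) - 14/17)/(30 - 460) = (-3/4 - 14/17)/(-430) = -107/68*(-1/430) = 107/29240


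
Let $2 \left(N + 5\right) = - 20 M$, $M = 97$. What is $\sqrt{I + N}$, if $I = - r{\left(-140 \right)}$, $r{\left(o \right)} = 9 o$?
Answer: $\sqrt{285} \approx 16.882$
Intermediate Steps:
$N = -975$ ($N = -5 + \frac{\left(-20\right) 97}{2} = -5 + \frac{1}{2} \left(-1940\right) = -5 - 970 = -975$)
$I = 1260$ ($I = - 9 \left(-140\right) = \left(-1\right) \left(-1260\right) = 1260$)
$\sqrt{I + N} = \sqrt{1260 - 975} = \sqrt{285}$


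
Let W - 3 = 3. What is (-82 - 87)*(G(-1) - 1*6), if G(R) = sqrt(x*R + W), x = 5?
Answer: 845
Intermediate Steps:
W = 6 (W = 3 + 3 = 6)
G(R) = sqrt(6 + 5*R) (G(R) = sqrt(5*R + 6) = sqrt(6 + 5*R))
(-82 - 87)*(G(-1) - 1*6) = (-82 - 87)*(sqrt(6 + 5*(-1)) - 1*6) = -169*(sqrt(6 - 5) - 6) = -169*(sqrt(1) - 6) = -169*(1 - 6) = -169*(-5) = 845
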